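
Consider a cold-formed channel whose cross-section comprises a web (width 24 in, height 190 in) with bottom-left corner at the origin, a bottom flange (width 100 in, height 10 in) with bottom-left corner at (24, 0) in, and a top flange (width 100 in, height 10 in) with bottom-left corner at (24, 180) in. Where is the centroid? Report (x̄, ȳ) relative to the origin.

web: A = 24 × 190 = 4560.00, centroid at (12.00, 95.00).
bottom flange: A = 100 × 10 = 1000.00, centroid at (74.00, 5.00).
top flange: A = 100 × 10 = 1000.00, centroid at (74.00, 185.00).
ΣA = 6560.00 in², ΣAx̄ = 202720.00 in³, ΣAȳ = 623200.00 in³.
x̄ = 202720.00/6560.00 = 30.90 in; ȳ = 623200.00/6560.00 = 95.00 in.

x̄ = 30.90 in, ȳ = 95.00 in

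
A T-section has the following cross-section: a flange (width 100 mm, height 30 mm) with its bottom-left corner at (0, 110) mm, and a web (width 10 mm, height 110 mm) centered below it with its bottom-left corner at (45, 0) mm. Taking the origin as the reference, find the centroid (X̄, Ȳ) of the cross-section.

Part | A | x̄ᵢ | ȳᵢ | A·x̄ᵢ | A·ȳᵢ
web | 1100.00 | 50.00 | 55.00 | 55000.00 | 60500.00
flange | 3000.00 | 50.00 | 125.00 | 150000.00 | 375000.00
Σ | 4100.00 |  |  | 205000.00 | 435500.00
X̄ = 205000.00 / 4100.00 = 50.00 mm
Ȳ = 435500.00 / 4100.00 = 106.22 mm

X̄ = 50.00 mm, Ȳ = 106.22 mm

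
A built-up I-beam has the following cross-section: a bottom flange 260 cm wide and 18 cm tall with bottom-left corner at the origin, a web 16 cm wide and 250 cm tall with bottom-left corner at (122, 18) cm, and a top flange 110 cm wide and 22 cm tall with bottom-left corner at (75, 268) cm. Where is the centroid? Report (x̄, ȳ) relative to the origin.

bottom flange: A = 260 × 18 = 4680.00, centroid at (130.00, 9.00).
web: A = 16 × 250 = 4000.00, centroid at (130.00, 143.00).
top flange: A = 110 × 22 = 2420.00, centroid at (130.00, 279.00).
ΣA = 11100.00 cm²
ΣAx̄ = (4680.00)(130.00) + (4000.00)(130.00) + (2420.00)(130.00) = 1443000.00 cm³
ΣAȳ = (4680.00)(9.00) + (4000.00)(143.00) + (2420.00)(279.00) = 1289300.00 cm³
x̄ = 1443000.00 / 11100.00 = 130.00 cm
ȳ = 1289300.00 / 11100.00 = 116.15 cm

x̄ = 130.00 cm, ȳ = 116.15 cm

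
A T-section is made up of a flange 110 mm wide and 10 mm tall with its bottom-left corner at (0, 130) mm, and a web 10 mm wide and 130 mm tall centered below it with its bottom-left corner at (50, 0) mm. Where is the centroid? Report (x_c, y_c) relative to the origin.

Part | A | x̄ᵢ | ȳᵢ | A·x̄ᵢ | A·ȳᵢ
web | 1300.00 | 55.00 | 65.00 | 71500.00 | 84500.00
flange | 1100.00 | 55.00 | 135.00 | 60500.00 | 148500.00
Σ | 2400.00 |  |  | 132000.00 | 233000.00
x_c = 132000.00 / 2400.00 = 55.00 mm
y_c = 233000.00 / 2400.00 = 97.08 mm

x_c = 55.00 mm, y_c = 97.08 mm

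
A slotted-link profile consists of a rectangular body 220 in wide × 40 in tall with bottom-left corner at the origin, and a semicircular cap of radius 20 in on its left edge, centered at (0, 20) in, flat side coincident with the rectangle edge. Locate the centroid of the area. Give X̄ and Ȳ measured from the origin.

Part | A | x̄ᵢ | ȳᵢ | A·x̄ᵢ | A·ȳᵢ
rectangular body | 8800.00 | 110.00 | 20.00 | 968000.00 | 176000.00
semicircular end | 628.32 | -8.49 | 20.00 | -5333.33 | 12566.37
Σ | 9428.32 |  |  | 962666.67 | 188566.37
X̄ = 962666.67 / 9428.32 = 102.10 in
Ȳ = 188566.37 / 9428.32 = 20.00 in

X̄ = 102.10 in, Ȳ = 20.00 in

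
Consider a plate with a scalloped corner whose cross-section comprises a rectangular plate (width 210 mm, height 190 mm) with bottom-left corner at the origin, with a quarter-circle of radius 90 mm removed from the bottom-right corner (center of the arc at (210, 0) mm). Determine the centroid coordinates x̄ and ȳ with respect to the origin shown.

Part | A | x̄ᵢ | ȳᵢ | A·x̄ᵢ | A·ȳᵢ
plate | 39900.00 | 105.00 | 95.00 | 4189500.00 | 3790500.00
removed quarter-circle | -6361.73 | 171.80 | 38.20 | -1092962.28 | -243000.00
Σ | 33538.27 |  |  | 3096537.72 | 3547500.00
x̄ = 3096537.72 / 33538.27 = 92.33 mm
ȳ = 3547500.00 / 33538.27 = 105.77 mm

x̄ = 92.33 mm, ȳ = 105.77 mm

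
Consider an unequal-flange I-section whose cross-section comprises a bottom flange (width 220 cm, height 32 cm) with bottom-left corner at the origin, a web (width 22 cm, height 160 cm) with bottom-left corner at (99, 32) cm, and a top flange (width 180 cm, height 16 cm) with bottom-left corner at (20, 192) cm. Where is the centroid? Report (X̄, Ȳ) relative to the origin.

X̄ = 110.00 cm, Ȳ = 80.57 cm

bottom flange: A = 220 × 32 = 7040.00, centroid at (110.00, 16.00).
web: A = 22 × 160 = 3520.00, centroid at (110.00, 112.00).
top flange: A = 180 × 16 = 2880.00, centroid at (110.00, 200.00).
ΣA = 13440.00 cm², ΣAX̄ = 1478400.00 cm³, ΣAȲ = 1082880.00 cm³.
X̄ = 1478400.00/13440.00 = 110.00 cm; Ȳ = 1082880.00/13440.00 = 80.57 cm.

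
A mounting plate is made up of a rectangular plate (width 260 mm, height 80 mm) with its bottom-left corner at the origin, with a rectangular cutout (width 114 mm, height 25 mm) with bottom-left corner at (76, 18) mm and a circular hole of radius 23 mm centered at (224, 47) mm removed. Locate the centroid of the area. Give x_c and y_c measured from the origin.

Part | A | x̄ᵢ | ȳᵢ | A·x̄ᵢ | A·ȳᵢ
plate | 20800.00 | 130.00 | 40.00 | 2704000.00 | 832000.00
hole 1 | -2850.00 | 133.00 | 30.50 | -379050.00 | -86925.00
hole 2 | -1661.90 | 224.00 | 47.00 | -372266.16 | -78109.42
Σ | 16288.10 |  |  | 1952683.84 | 666965.58
x_c = 1952683.84 / 16288.10 = 119.88 mm
y_c = 666965.58 / 16288.10 = 40.95 mm

x_c = 119.88 mm, y_c = 40.95 mm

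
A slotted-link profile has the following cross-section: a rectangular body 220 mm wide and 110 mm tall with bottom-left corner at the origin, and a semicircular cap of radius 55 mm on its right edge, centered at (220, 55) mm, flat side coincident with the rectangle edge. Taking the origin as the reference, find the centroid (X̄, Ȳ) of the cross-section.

rectangular body: A = 220 × 110 = 24200.00, centroid at (110.00, 55.00).
semicircular end: A = ½π·55² = 4751.66, centroid at (243.34, 55.00).
ΣA = 28951.66 mm²
ΣAX̄ = (24200.00)(110.00) + (4751.66)(243.34) = 3818281.62 mm³
ΣAȲ = (24200.00)(55.00) + (4751.66)(55.00) = 1592341.24 mm³
X̄ = 3818281.62 / 28951.66 = 131.88 mm
Ȳ = 1592341.24 / 28951.66 = 55.00 mm

X̄ = 131.88 mm, Ȳ = 55.00 mm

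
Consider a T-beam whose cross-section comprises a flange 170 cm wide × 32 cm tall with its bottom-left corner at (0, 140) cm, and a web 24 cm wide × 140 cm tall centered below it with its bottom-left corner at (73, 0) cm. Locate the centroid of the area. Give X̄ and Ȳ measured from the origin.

web: A = 24 × 140 = 3360.00, centroid at (85.00, 70.00).
flange: A = 170 × 32 = 5440.00, centroid at (85.00, 156.00).
ΣA = 8800.00 cm²
ΣAX̄ = (3360.00)(85.00) + (5440.00)(85.00) = 748000.00 cm³
ΣAȲ = (3360.00)(70.00) + (5440.00)(156.00) = 1083840.00 cm³
X̄ = 748000.00 / 8800.00 = 85.00 cm
Ȳ = 1083840.00 / 8800.00 = 123.16 cm

X̄ = 85.00 cm, Ȳ = 123.16 cm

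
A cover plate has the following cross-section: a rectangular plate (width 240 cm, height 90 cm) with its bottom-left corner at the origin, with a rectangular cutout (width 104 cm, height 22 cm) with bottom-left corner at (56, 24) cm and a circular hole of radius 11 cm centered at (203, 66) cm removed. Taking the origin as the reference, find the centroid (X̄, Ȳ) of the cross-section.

X̄ = 119.78 cm, Ȳ = 45.79 cm

Part | A | x̄ᵢ | ȳᵢ | A·x̄ᵢ | A·ȳᵢ
plate | 21600.00 | 120.00 | 45.00 | 2592000.00 | 972000.00
hole 1 | -2288.00 | 108.00 | 35.00 | -247104.00 | -80080.00
hole 2 | -380.13 | 203.00 | 66.00 | -77166.94 | -25088.76
Σ | 18931.87 |  |  | 2267729.06 | 866831.24
X̄ = 2267729.06 / 18931.87 = 119.78 cm
Ȳ = 866831.24 / 18931.87 = 45.79 cm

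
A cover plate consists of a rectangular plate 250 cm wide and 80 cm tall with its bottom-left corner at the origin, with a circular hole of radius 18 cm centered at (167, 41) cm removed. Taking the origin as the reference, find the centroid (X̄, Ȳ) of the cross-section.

plate: A = 250 × 80 = 20000.00, centroid at (125.00, 40.00).
hole: A = −π·18² = -1017.88, centroid at (167.00, 41.00).
ΣA = 18982.12 cm²
ΣAX̄ = (20000.00)(125.00) + (-1017.88)(167.00) = 2330014.70 cm³
ΣAȲ = (20000.00)(40.00) + (-1017.88)(41.00) = 758267.08 cm³
X̄ = 2330014.70 / 18982.12 = 122.75 cm
Ȳ = 758267.08 / 18982.12 = 39.95 cm

X̄ = 122.75 cm, Ȳ = 39.95 cm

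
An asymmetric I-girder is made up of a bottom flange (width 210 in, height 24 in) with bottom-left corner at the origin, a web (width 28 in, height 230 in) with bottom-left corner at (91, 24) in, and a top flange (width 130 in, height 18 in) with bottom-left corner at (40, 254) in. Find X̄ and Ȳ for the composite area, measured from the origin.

bottom flange: A = 210 × 24 = 5040.00, centroid at (105.00, 12.00).
web: A = 28 × 230 = 6440.00, centroid at (105.00, 139.00).
top flange: A = 130 × 18 = 2340.00, centroid at (105.00, 263.00).
ΣA = 13820.00 in², ΣAX̄ = 1451100.00 in³, ΣAȲ = 1571060.00 in³.
X̄ = 1451100.00/13820.00 = 105.00 in; Ȳ = 1571060.00/13820.00 = 113.68 in.

X̄ = 105.00 in, Ȳ = 113.68 in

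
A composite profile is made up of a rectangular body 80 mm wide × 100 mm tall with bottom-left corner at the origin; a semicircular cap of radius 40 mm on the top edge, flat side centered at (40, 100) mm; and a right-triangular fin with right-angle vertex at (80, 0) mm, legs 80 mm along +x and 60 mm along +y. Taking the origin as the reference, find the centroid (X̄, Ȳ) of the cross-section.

X̄ = 52.39 mm, Ȳ = 57.46 mm

rectangular body: A = 80 × 100 = 8000.00, centroid at (40.00, 50.00).
semicircular top: A = ½π·40² = 2513.27, centroid at (40.00, 116.98).
triangular fin: A = ½·80·60 = 2400.00, centroid at (106.67, 20.00).
ΣA = 12913.27 mm², ΣAX̄ = 676530.96 mm³, ΣAȲ = 741994.08 mm³.
X̄ = 676530.96/12913.27 = 52.39 mm; Ȳ = 741994.08/12913.27 = 57.46 mm.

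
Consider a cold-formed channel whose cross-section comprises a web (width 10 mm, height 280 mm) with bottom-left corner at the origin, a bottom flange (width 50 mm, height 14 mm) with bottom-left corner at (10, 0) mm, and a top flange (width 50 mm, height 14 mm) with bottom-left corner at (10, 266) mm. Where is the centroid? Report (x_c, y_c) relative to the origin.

web: A = 10 × 280 = 2800.00, centroid at (5.00, 140.00).
bottom flange: A = 50 × 14 = 700.00, centroid at (35.00, 7.00).
top flange: A = 50 × 14 = 700.00, centroid at (35.00, 273.00).
ΣA = 4200.00 mm²
ΣAx_c = (2800.00)(5.00) + (700.00)(35.00) + (700.00)(35.00) = 63000.00 mm³
ΣAy_c = (2800.00)(140.00) + (700.00)(7.00) + (700.00)(273.00) = 588000.00 mm³
x_c = 63000.00 / 4200.00 = 15.00 mm
y_c = 588000.00 / 4200.00 = 140.00 mm

x_c = 15.00 mm, y_c = 140.00 mm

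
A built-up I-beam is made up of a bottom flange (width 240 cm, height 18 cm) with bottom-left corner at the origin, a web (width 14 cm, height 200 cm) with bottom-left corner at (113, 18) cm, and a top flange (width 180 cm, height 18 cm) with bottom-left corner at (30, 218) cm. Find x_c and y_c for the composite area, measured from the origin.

x_c = 120.00 cm, y_c = 106.64 cm

bottom flange: A = 240 × 18 = 4320.00, centroid at (120.00, 9.00).
web: A = 14 × 200 = 2800.00, centroid at (120.00, 118.00).
top flange: A = 180 × 18 = 3240.00, centroid at (120.00, 227.00).
ΣA = 10360.00 cm², ΣAx_c = 1243200.00 cm³, ΣAy_c = 1104760.00 cm³.
x_c = 1243200.00/10360.00 = 120.00 cm; y_c = 1104760.00/10360.00 = 106.64 cm.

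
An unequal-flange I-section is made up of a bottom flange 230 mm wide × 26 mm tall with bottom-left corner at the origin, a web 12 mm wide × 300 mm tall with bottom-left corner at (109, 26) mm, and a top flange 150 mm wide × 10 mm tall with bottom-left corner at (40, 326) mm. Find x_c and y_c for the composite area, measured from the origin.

Part | A | x̄ᵢ | ȳᵢ | A·x̄ᵢ | A·ȳᵢ
bottom flange | 5980.00 | 115.00 | 13.00 | 687700.00 | 77740.00
web | 3600.00 | 115.00 | 176.00 | 414000.00 | 633600.00
top flange | 1500.00 | 115.00 | 331.00 | 172500.00 | 496500.00
Σ | 11080.00 |  |  | 1274200.00 | 1207840.00
x_c = 1274200.00 / 11080.00 = 115.00 mm
y_c = 1207840.00 / 11080.00 = 109.01 mm

x_c = 115.00 mm, y_c = 109.01 mm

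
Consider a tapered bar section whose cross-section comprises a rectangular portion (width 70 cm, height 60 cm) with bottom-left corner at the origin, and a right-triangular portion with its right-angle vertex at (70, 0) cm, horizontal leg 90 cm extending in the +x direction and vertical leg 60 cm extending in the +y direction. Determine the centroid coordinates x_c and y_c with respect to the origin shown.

rectangular portion: A = 70 × 60 = 4200.00, centroid at (35.00, 30.00).
triangular portion: A = ½·90·60 = 2700.00, centroid at (100.00, 20.00).
ΣA = 6900.00 cm²
ΣAx_c = (4200.00)(35.00) + (2700.00)(100.00) = 417000.00 cm³
ΣAy_c = (4200.00)(30.00) + (2700.00)(20.00) = 180000.00 cm³
x_c = 417000.00 / 6900.00 = 60.43 cm
y_c = 180000.00 / 6900.00 = 26.09 cm

x_c = 60.43 cm, y_c = 26.09 cm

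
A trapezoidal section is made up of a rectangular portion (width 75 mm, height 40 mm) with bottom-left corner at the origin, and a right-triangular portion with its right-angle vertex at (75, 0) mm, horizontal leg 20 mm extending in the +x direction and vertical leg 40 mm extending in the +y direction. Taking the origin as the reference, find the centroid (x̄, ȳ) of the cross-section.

rectangular portion: A = 75 × 40 = 3000.00, centroid at (37.50, 20.00).
triangular portion: A = ½·20·40 = 400.00, centroid at (81.67, 13.33).
ΣA = 3400.00 mm²
ΣAx̄ = (3000.00)(37.50) + (400.00)(81.67) = 145166.67 mm³
ΣAȳ = (3000.00)(20.00) + (400.00)(13.33) = 65333.33 mm³
x̄ = 145166.67 / 3400.00 = 42.70 mm
ȳ = 65333.33 / 3400.00 = 19.22 mm

x̄ = 42.70 mm, ȳ = 19.22 mm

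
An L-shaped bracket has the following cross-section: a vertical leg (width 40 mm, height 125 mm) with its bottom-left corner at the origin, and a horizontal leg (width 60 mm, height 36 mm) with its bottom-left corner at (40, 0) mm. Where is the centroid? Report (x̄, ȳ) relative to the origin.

vertical leg: A = 40 × 125 = 5000.00, centroid at (20.00, 62.50).
horizontal leg: A = 60 × 36 = 2160.00, centroid at (70.00, 18.00).
ΣA = 7160.00 mm², ΣAx̄ = 251200.00 mm³, ΣAȳ = 351380.00 mm³.
x̄ = 251200.00/7160.00 = 35.08 mm; ȳ = 351380.00/7160.00 = 49.08 mm.

x̄ = 35.08 mm, ȳ = 49.08 mm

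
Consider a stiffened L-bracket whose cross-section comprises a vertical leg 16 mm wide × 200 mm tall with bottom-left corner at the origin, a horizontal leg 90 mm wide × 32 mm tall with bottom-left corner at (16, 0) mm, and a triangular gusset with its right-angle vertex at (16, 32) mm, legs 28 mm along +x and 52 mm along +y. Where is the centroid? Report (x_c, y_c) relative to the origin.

vertical leg: A = 16 × 200 = 3200.00, centroid at (8.00, 100.00).
horizontal leg: A = 90 × 32 = 2880.00, centroid at (61.00, 16.00).
gusset: A = ½·28·52 = 728.00, centroid at (25.33, 49.33).
ΣA = 6808.00 mm², ΣAx_c = 219722.67 mm³, ΣAy_c = 401994.67 mm³.
x_c = 219722.67/6808.00 = 32.27 mm; y_c = 401994.67/6808.00 = 59.05 mm.

x_c = 32.27 mm, y_c = 59.05 mm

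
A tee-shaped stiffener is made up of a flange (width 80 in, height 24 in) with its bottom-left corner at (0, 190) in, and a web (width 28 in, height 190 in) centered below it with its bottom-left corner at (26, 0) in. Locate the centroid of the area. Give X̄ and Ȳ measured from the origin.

X̄ = 40.00 in, Ȳ = 123.38 in

Part | A | x̄ᵢ | ȳᵢ | A·x̄ᵢ | A·ȳᵢ
web | 5320.00 | 40.00 | 95.00 | 212800.00 | 505400.00
flange | 1920.00 | 40.00 | 202.00 | 76800.00 | 387840.00
Σ | 7240.00 |  |  | 289600.00 | 893240.00
X̄ = 289600.00 / 7240.00 = 40.00 in
Ȳ = 893240.00 / 7240.00 = 123.38 in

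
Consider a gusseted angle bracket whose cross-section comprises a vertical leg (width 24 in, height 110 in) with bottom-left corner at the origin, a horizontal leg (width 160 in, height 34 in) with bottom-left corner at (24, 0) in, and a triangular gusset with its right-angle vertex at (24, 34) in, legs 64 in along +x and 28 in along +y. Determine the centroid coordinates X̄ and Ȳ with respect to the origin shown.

X̄ = 71.08 in, Ȳ = 30.81 in

vertical leg: A = 24 × 110 = 2640.00, centroid at (12.00, 55.00).
horizontal leg: A = 160 × 34 = 5440.00, centroid at (104.00, 17.00).
gusset: A = ½·64·28 = 896.00, centroid at (45.33, 43.33).
ΣA = 8976.00 in², ΣAX̄ = 638058.67 in³, ΣAȲ = 276506.67 in³.
X̄ = 638058.67/8976.00 = 71.08 in; Ȳ = 276506.67/8976.00 = 30.81 in.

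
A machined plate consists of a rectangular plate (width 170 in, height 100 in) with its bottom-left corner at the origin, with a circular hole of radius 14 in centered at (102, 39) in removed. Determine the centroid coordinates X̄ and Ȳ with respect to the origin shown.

plate: A = 170 × 100 = 17000.00, centroid at (85.00, 50.00).
hole: A = −π·14² = -615.75, centroid at (102.00, 39.00).
ΣA = 16384.25 in², ΣAX̄ = 1382193.28 in³, ΣAȲ = 825985.67 in³.
X̄ = 1382193.28/16384.25 = 84.36 in; Ȳ = 825985.67/16384.25 = 50.41 in.

X̄ = 84.36 in, Ȳ = 50.41 in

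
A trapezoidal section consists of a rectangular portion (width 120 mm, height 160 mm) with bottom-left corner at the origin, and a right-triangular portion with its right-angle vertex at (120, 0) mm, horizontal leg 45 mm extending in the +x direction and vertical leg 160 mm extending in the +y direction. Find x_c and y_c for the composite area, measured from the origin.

x_c = 71.84 mm, y_c = 75.79 mm

rectangular portion: A = 120 × 160 = 19200.00, centroid at (60.00, 80.00).
triangular portion: A = ½·45·160 = 3600.00, centroid at (135.00, 53.33).
ΣA = 22800.00 mm²
ΣAx_c = (19200.00)(60.00) + (3600.00)(135.00) = 1638000.00 mm³
ΣAy_c = (19200.00)(80.00) + (3600.00)(53.33) = 1728000.00 mm³
x_c = 1638000.00 / 22800.00 = 71.84 mm
y_c = 1728000.00 / 22800.00 = 75.79 mm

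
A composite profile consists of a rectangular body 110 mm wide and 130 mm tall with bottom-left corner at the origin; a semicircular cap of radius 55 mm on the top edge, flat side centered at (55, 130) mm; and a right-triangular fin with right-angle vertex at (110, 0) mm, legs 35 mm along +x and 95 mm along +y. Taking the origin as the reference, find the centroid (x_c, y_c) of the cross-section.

rectangular body: A = 110 × 130 = 14300.00, centroid at (55.00, 65.00).
semicircular top: A = ½π·55² = 4751.66, centroid at (55.00, 153.34).
triangular fin: A = ½·35·95 = 1662.50, centroid at (121.67, 31.67).
ΣA = 20714.16 mm², ΣAx_c = 1250112.07 mm³, ΣAy_c = 1710778.16 mm³.
x_c = 1250112.07/20714.16 = 60.35 mm; y_c = 1710778.16/20714.16 = 82.59 mm.

x_c = 60.35 mm, y_c = 82.59 mm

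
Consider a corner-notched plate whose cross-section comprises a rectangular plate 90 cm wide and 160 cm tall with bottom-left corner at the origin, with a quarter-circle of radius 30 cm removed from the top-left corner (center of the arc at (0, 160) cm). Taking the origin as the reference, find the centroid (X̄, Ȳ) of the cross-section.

plate: A = 90 × 160 = 14400.00, centroid at (45.00, 80.00).
removed quarter-circle: A = −¼π·30² = -706.86, centroid at (12.73, 147.27).
ΣA = 13693.14 cm², ΣAX̄ = 639000.00 cm³, ΣAȲ = 1047902.66 cm³.
X̄ = 639000.00/13693.14 = 46.67 cm; Ȳ = 1047902.66/13693.14 = 76.53 cm.

X̄ = 46.67 cm, Ȳ = 76.53 cm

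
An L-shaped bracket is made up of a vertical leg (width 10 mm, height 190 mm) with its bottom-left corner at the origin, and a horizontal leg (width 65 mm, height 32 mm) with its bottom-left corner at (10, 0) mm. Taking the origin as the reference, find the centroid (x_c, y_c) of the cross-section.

vertical leg: A = 10 × 190 = 1900.00, centroid at (5.00, 95.00).
horizontal leg: A = 65 × 32 = 2080.00, centroid at (42.50, 16.00).
ΣA = 3980.00 mm²
ΣAx_c = (1900.00)(5.00) + (2080.00)(42.50) = 97900.00 mm³
ΣAy_c = (1900.00)(95.00) + (2080.00)(16.00) = 213780.00 mm³
x_c = 97900.00 / 3980.00 = 24.60 mm
y_c = 213780.00 / 3980.00 = 53.71 mm

x_c = 24.60 mm, y_c = 53.71 mm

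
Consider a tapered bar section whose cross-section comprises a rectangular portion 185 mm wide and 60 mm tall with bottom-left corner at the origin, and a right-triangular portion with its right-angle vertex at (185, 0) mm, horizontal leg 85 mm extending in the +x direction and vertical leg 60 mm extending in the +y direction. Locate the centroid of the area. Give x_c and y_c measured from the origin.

Part | A | x̄ᵢ | ȳᵢ | A·x̄ᵢ | A·ȳᵢ
rectangular portion | 11100.00 | 92.50 | 30.00 | 1026750.00 | 333000.00
triangular portion | 2550.00 | 213.33 | 20.00 | 544000.00 | 51000.00
Σ | 13650.00 |  |  | 1570750.00 | 384000.00
x_c = 1570750.00 / 13650.00 = 115.07 mm
y_c = 384000.00 / 13650.00 = 28.13 mm

x_c = 115.07 mm, y_c = 28.13 mm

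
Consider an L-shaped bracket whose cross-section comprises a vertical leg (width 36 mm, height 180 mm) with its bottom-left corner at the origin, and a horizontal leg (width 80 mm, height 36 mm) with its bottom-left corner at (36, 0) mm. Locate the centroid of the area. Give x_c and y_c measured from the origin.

Part | A | x̄ᵢ | ȳᵢ | A·x̄ᵢ | A·ȳᵢ
vertical leg | 6480.00 | 18.00 | 90.00 | 116640.00 | 583200.00
horizontal leg | 2880.00 | 76.00 | 18.00 | 218880.00 | 51840.00
Σ | 9360.00 |  |  | 335520.00 | 635040.00
x_c = 335520.00 / 9360.00 = 35.85 mm
y_c = 635040.00 / 9360.00 = 67.85 mm

x_c = 35.85 mm, y_c = 67.85 mm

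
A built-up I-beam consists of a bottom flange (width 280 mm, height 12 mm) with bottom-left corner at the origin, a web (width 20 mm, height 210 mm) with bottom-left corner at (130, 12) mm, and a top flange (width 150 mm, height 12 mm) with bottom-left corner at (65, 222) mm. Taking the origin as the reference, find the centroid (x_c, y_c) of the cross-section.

bottom flange: A = 280 × 12 = 3360.00, centroid at (140.00, 6.00).
web: A = 20 × 210 = 4200.00, centroid at (140.00, 117.00).
top flange: A = 150 × 12 = 1800.00, centroid at (140.00, 228.00).
ΣA = 9360.00 mm²
ΣAx_c = (3360.00)(140.00) + (4200.00)(140.00) + (1800.00)(140.00) = 1310400.00 mm³
ΣAy_c = (3360.00)(6.00) + (4200.00)(117.00) + (1800.00)(228.00) = 921960.00 mm³
x_c = 1310400.00 / 9360.00 = 140.00 mm
y_c = 921960.00 / 9360.00 = 98.50 mm

x_c = 140.00 mm, y_c = 98.50 mm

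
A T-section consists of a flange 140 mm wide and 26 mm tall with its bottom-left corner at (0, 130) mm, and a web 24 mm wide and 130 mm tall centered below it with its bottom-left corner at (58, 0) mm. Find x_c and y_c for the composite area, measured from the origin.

x_c = 70.00 mm, y_c = 107.00 mm

web: A = 24 × 130 = 3120.00, centroid at (70.00, 65.00).
flange: A = 140 × 26 = 3640.00, centroid at (70.00, 143.00).
ΣA = 6760.00 mm²
ΣAx_c = (3120.00)(70.00) + (3640.00)(70.00) = 473200.00 mm³
ΣAy_c = (3120.00)(65.00) + (3640.00)(143.00) = 723320.00 mm³
x_c = 473200.00 / 6760.00 = 70.00 mm
y_c = 723320.00 / 6760.00 = 107.00 mm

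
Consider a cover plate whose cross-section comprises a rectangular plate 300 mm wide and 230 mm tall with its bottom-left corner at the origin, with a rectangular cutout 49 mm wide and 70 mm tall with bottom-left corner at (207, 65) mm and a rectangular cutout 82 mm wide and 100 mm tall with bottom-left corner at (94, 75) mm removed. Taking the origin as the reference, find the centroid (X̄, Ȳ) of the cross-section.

X̄ = 147.27 mm, Ȳ = 114.47 mm

Part | A | x̄ᵢ | ȳᵢ | A·x̄ᵢ | A·ȳᵢ
plate | 69000.00 | 150.00 | 115.00 | 10350000.00 | 7935000.00
hole 1 | -3430.00 | 231.50 | 100.00 | -794045.00 | -343000.00
hole 2 | -8200.00 | 135.00 | 125.00 | -1107000.00 | -1025000.00
Σ | 57370.00 |  |  | 8448955.00 | 6567000.00
X̄ = 8448955.00 / 57370.00 = 147.27 mm
Ȳ = 6567000.00 / 57370.00 = 114.47 mm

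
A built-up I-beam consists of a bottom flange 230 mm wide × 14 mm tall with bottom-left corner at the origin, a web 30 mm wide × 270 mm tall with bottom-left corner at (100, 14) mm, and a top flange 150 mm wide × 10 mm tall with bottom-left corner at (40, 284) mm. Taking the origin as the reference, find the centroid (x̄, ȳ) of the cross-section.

x̄ = 115.00 mm, ȳ = 129.71 mm

Part | A | x̄ᵢ | ȳᵢ | A·x̄ᵢ | A·ȳᵢ
bottom flange | 3220.00 | 115.00 | 7.00 | 370300.00 | 22540.00
web | 8100.00 | 115.00 | 149.00 | 931500.00 | 1206900.00
top flange | 1500.00 | 115.00 | 289.00 | 172500.00 | 433500.00
Σ | 12820.00 |  |  | 1474300.00 | 1662940.00
x̄ = 1474300.00 / 12820.00 = 115.00 mm
ȳ = 1662940.00 / 12820.00 = 129.71 mm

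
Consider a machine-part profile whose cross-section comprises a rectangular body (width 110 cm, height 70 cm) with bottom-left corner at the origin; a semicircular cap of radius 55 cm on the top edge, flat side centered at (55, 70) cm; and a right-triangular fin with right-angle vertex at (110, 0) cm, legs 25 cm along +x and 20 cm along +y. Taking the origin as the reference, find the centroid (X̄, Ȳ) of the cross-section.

X̄ = 56.25 cm, Ȳ = 56.27 cm

Part | A | x̄ᵢ | ȳᵢ | A·x̄ᵢ | A·ȳᵢ
rectangular body | 7700.00 | 55.00 | 35.00 | 423500.00 | 269500.00
semicircular top | 4751.66 | 55.00 | 93.34 | 261341.24 | 443532.79
triangular fin | 250.00 | 118.33 | 6.67 | 29583.33 | 1666.67
Σ | 12701.66 |  |  | 714424.57 | 714699.46
X̄ = 714424.57 / 12701.66 = 56.25 cm
Ȳ = 714699.46 / 12701.66 = 56.27 cm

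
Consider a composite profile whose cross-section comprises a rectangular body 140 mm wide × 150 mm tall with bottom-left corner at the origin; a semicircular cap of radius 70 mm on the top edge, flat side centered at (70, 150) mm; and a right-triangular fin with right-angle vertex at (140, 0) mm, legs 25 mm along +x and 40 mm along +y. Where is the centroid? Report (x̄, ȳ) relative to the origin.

x̄ = 71.34 mm, ȳ = 101.55 mm

rectangular body: A = 140 × 150 = 21000.00, centroid at (70.00, 75.00).
semicircular top: A = ½π·70² = 7696.90, centroid at (70.00, 179.71).
triangular fin: A = ½·25·40 = 500.00, centroid at (148.33, 13.33).
ΣA = 29196.90 mm², ΣAx̄ = 2082949.81 mm³, ΣAȳ = 2964868.63 mm³.
x̄ = 2082949.81/29196.90 = 71.34 mm; ȳ = 2964868.63/29196.90 = 101.55 mm.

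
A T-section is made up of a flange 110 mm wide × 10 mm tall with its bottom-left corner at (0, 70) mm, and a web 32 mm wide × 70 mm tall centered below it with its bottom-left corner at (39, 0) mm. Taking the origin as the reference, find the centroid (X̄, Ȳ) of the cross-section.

web: A = 32 × 70 = 2240.00, centroid at (55.00, 35.00).
flange: A = 110 × 10 = 1100.00, centroid at (55.00, 75.00).
ΣA = 3340.00 mm²
ΣAX̄ = (2240.00)(55.00) + (1100.00)(55.00) = 183700.00 mm³
ΣAȲ = (2240.00)(35.00) + (1100.00)(75.00) = 160900.00 mm³
X̄ = 183700.00 / 3340.00 = 55.00 mm
Ȳ = 160900.00 / 3340.00 = 48.17 mm

X̄ = 55.00 mm, Ȳ = 48.17 mm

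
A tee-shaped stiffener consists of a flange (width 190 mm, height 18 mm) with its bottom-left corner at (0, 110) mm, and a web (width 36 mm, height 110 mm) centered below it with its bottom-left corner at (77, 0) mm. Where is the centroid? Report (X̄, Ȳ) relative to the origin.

web: A = 36 × 110 = 3960.00, centroid at (95.00, 55.00).
flange: A = 190 × 18 = 3420.00, centroid at (95.00, 119.00).
ΣA = 7380.00 mm²
ΣAX̄ = (3960.00)(95.00) + (3420.00)(95.00) = 701100.00 mm³
ΣAȲ = (3960.00)(55.00) + (3420.00)(119.00) = 624780.00 mm³
X̄ = 701100.00 / 7380.00 = 95.00 mm
Ȳ = 624780.00 / 7380.00 = 84.66 mm

X̄ = 95.00 mm, Ȳ = 84.66 mm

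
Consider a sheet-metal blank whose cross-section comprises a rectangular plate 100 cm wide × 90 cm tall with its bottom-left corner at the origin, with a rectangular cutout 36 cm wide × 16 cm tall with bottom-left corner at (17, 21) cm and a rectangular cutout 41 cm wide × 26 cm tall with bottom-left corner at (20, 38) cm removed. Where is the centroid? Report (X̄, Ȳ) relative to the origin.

X̄ = 52.55 cm, Ȳ = 45.38 cm

plate: A = 100 × 90 = 9000.00, centroid at (50.00, 45.00).
hole 1: A = −(36 × 16) = -576.00, centroid at (35.00, 29.00).
hole 2: A = −(41 × 26) = -1066.00, centroid at (40.50, 51.00).
ΣA = 7358.00 cm², ΣAX̄ = 386667.00 cm³, ΣAȲ = 333930.00 cm³.
X̄ = 386667.00/7358.00 = 52.55 cm; Ȳ = 333930.00/7358.00 = 45.38 cm.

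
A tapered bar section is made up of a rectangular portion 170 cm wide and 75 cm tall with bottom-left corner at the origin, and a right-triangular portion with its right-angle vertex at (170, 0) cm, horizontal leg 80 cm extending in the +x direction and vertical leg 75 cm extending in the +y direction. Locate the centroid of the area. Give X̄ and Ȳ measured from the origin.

rectangular portion: A = 170 × 75 = 12750.00, centroid at (85.00, 37.50).
triangular portion: A = ½·80·75 = 3000.00, centroid at (196.67, 25.00).
ΣA = 15750.00 cm²
ΣAX̄ = (12750.00)(85.00) + (3000.00)(196.67) = 1673750.00 cm³
ΣAȲ = (12750.00)(37.50) + (3000.00)(25.00) = 553125.00 cm³
X̄ = 1673750.00 / 15750.00 = 106.27 cm
Ȳ = 553125.00 / 15750.00 = 35.12 cm

X̄ = 106.27 cm, Ȳ = 35.12 cm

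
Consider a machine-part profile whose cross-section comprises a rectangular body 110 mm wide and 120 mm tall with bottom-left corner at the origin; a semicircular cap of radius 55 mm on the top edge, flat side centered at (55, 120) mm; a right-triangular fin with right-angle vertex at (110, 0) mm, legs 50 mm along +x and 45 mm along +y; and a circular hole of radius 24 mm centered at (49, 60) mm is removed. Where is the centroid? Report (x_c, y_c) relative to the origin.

Part | A | x̄ᵢ | ȳᵢ | A·x̄ᵢ | A·ȳᵢ
rectangular body | 13200.00 | 55.00 | 60.00 | 726000.00 | 792000.00
semicircular top | 4751.66 | 55.00 | 143.34 | 261341.24 | 681115.73
triangular fin | 1125.00 | 126.67 | 15.00 | 142500.00 | 16875.00
hole | -1809.56 | 49.00 | 60.00 | -88668.31 | -108573.44
Σ | 17267.10 |  |  | 1041172.93 | 1381417.29
x_c = 1041172.93 / 17267.10 = 60.30 mm
y_c = 1381417.29 / 17267.10 = 80.00 mm

x_c = 60.30 mm, y_c = 80.00 mm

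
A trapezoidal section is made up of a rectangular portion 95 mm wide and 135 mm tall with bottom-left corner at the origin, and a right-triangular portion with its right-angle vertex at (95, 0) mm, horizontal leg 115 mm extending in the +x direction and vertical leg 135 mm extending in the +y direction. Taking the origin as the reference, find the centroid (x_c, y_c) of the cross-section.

x_c = 79.86 mm, y_c = 59.02 mm

rectangular portion: A = 95 × 135 = 12825.00, centroid at (47.50, 67.50).
triangular portion: A = ½·115·135 = 7762.50, centroid at (133.33, 45.00).
ΣA = 20587.50 mm², ΣAx_c = 1644187.50 mm³, ΣAy_c = 1215000.00 mm³.
x_c = 1644187.50/20587.50 = 79.86 mm; y_c = 1215000.00/20587.50 = 59.02 mm.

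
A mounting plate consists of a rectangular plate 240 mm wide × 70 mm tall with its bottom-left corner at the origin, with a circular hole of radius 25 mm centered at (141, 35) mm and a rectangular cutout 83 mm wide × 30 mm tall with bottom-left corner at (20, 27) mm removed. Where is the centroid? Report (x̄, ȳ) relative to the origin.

Part | A | x̄ᵢ | ȳᵢ | A·x̄ᵢ | A·ȳᵢ
plate | 16800.00 | 120.00 | 35.00 | 2016000.00 | 588000.00
hole 1 | -1963.50 | 141.00 | 35.00 | -276852.85 | -68722.34
hole 2 | -2490.00 | 61.50 | 42.00 | -153135.00 | -104580.00
Σ | 12346.50 |  |  | 1586012.15 | 414697.66
x̄ = 1586012.15 / 12346.50 = 128.46 mm
ȳ = 414697.66 / 12346.50 = 33.59 mm

x̄ = 128.46 mm, ȳ = 33.59 mm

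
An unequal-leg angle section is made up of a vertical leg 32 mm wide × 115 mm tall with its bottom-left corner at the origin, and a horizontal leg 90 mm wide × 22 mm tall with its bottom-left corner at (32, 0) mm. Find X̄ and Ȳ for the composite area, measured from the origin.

Part | A | x̄ᵢ | ȳᵢ | A·x̄ᵢ | A·ȳᵢ
vertical leg | 3680.00 | 16.00 | 57.50 | 58880.00 | 211600.00
horizontal leg | 1980.00 | 77.00 | 11.00 | 152460.00 | 21780.00
Σ | 5660.00 |  |  | 211340.00 | 233380.00
X̄ = 211340.00 / 5660.00 = 37.34 mm
Ȳ = 233380.00 / 5660.00 = 41.23 mm

X̄ = 37.34 mm, Ȳ = 41.23 mm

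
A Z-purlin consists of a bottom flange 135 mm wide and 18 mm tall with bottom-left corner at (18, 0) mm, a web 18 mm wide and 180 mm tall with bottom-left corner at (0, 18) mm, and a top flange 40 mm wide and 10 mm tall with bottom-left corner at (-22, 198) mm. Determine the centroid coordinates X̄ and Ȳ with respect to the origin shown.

bottom flange: A = 135 × 18 = 2430.00, centroid at (85.50, 9.00).
web: A = 18 × 180 = 3240.00, centroid at (9.00, 108.00).
top flange: A = 40 × 10 = 400.00, centroid at (-2.00, 203.00).
ΣA = 6070.00 mm²
ΣAX̄ = (2430.00)(85.50) + (3240.00)(9.00) + (400.00)(-2.00) = 236125.00 mm³
ΣAȲ = (2430.00)(9.00) + (3240.00)(108.00) + (400.00)(203.00) = 452990.00 mm³
X̄ = 236125.00 / 6070.00 = 38.90 mm
Ȳ = 452990.00 / 6070.00 = 74.63 mm

X̄ = 38.90 mm, Ȳ = 74.63 mm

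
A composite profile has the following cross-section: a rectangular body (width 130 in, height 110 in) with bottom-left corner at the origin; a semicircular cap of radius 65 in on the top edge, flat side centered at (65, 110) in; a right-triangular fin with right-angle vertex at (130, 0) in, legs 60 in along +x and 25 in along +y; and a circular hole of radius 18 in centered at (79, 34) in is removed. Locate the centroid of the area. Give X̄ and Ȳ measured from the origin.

X̄ = 67.39 in, Ȳ = 80.86 in

Part | A | x̄ᵢ | ȳᵢ | A·x̄ᵢ | A·ȳᵢ
rectangular body | 14300.00 | 65.00 | 55.00 | 929500.00 | 786500.00
semicircular top | 6636.61 | 65.00 | 137.59 | 431379.94 | 913110.93
triangular fin | 750.00 | 150.00 | 8.33 | 112500.00 | 6250.00
hole | -1017.88 | 79.00 | 34.00 | -80412.21 | -34607.78
Σ | 20668.74 |  |  | 1392967.74 | 1671253.14
X̄ = 1392967.74 / 20668.74 = 67.39 in
Ȳ = 1671253.14 / 20668.74 = 80.86 in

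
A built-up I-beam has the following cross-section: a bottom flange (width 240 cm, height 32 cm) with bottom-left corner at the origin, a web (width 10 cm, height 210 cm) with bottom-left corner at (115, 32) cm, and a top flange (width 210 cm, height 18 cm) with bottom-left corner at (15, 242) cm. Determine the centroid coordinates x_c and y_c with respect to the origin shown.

x_c = 120.00 cm, y_c = 100.25 cm

Part | A | x̄ᵢ | ȳᵢ | A·x̄ᵢ | A·ȳᵢ
bottom flange | 7680.00 | 120.00 | 16.00 | 921600.00 | 122880.00
web | 2100.00 | 120.00 | 137.00 | 252000.00 | 287700.00
top flange | 3780.00 | 120.00 | 251.00 | 453600.00 | 948780.00
Σ | 13560.00 |  |  | 1627200.00 | 1359360.00
x_c = 1627200.00 / 13560.00 = 120.00 cm
y_c = 1359360.00 / 13560.00 = 100.25 cm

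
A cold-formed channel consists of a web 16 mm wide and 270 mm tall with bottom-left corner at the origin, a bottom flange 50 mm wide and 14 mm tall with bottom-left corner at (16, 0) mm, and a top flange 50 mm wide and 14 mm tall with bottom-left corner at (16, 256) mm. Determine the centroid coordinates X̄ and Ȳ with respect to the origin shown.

X̄ = 16.08 mm, Ȳ = 135.00 mm

web: A = 16 × 270 = 4320.00, centroid at (8.00, 135.00).
bottom flange: A = 50 × 14 = 700.00, centroid at (41.00, 7.00).
top flange: A = 50 × 14 = 700.00, centroid at (41.00, 263.00).
ΣA = 5720.00 mm²
ΣAX̄ = (4320.00)(8.00) + (700.00)(41.00) + (700.00)(41.00) = 91960.00 mm³
ΣAȲ = (4320.00)(135.00) + (700.00)(7.00) + (700.00)(263.00) = 772200.00 mm³
X̄ = 91960.00 / 5720.00 = 16.08 mm
Ȳ = 772200.00 / 5720.00 = 135.00 mm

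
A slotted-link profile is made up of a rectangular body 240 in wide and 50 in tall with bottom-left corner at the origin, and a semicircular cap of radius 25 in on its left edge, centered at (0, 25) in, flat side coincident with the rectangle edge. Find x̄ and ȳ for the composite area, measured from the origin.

Part | A | x̄ᵢ | ȳᵢ | A·x̄ᵢ | A·ȳᵢ
rectangular body | 12000.00 | 120.00 | 25.00 | 1440000.00 | 300000.00
semicircular end | 981.75 | -10.61 | 25.00 | -10416.67 | 24543.69
Σ | 12981.75 |  |  | 1429583.33 | 324543.69
x̄ = 1429583.33 / 12981.75 = 110.12 in
ȳ = 324543.69 / 12981.75 = 25.00 in

x̄ = 110.12 in, ȳ = 25.00 in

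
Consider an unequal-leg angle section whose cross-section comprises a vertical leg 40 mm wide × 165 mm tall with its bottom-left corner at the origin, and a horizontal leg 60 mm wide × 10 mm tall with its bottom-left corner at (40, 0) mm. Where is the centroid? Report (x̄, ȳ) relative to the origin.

vertical leg: A = 40 × 165 = 6600.00, centroid at (20.00, 82.50).
horizontal leg: A = 60 × 10 = 600.00, centroid at (70.00, 5.00).
ΣA = 7200.00 mm², ΣAx̄ = 174000.00 mm³, ΣAȳ = 547500.00 mm³.
x̄ = 174000.00/7200.00 = 24.17 mm; ȳ = 547500.00/7200.00 = 76.04 mm.

x̄ = 24.17 mm, ȳ = 76.04 mm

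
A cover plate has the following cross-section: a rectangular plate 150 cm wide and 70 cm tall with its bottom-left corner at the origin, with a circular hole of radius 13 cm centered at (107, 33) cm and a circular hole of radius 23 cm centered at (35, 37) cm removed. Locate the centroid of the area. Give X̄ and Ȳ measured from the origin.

plate: A = 150 × 70 = 10500.00, centroid at (75.00, 35.00).
hole 1: A = −π·13² = -530.93, centroid at (107.00, 33.00).
hole 2: A = −π·23² = -1661.90, centroid at (35.00, 37.00).
ΣA = 8307.17 cm², ΣAX̄ = 672523.99 cm³, ΣAȲ = 288488.94 cm³.
X̄ = 672523.99/8307.17 = 80.96 cm; Ȳ = 288488.94/8307.17 = 34.73 cm.

X̄ = 80.96 cm, Ȳ = 34.73 cm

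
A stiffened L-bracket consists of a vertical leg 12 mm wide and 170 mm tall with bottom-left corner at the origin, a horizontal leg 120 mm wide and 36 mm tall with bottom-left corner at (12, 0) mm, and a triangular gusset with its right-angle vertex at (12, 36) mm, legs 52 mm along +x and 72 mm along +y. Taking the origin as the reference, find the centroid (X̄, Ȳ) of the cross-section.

X̄ = 45.94 mm, Ȳ = 44.15 mm

Part | A | x̄ᵢ | ȳᵢ | A·x̄ᵢ | A·ȳᵢ
vertical leg | 2040.00 | 6.00 | 85.00 | 12240.00 | 173400.00
horizontal leg | 4320.00 | 72.00 | 18.00 | 311040.00 | 77760.00
gusset | 1872.00 | 29.33 | 60.00 | 54912.00 | 112320.00
Σ | 8232.00 |  |  | 378192.00 | 363480.00
X̄ = 378192.00 / 8232.00 = 45.94 mm
Ȳ = 363480.00 / 8232.00 = 44.15 mm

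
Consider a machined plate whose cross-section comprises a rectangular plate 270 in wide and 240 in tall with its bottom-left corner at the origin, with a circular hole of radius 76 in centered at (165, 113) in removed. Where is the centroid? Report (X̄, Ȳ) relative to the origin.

Part | A | x̄ᵢ | ȳᵢ | A·x̄ᵢ | A·ȳᵢ
plate | 64800.00 | 135.00 | 120.00 | 8748000.00 | 7776000.00
hole | -18145.84 | 165.00 | 113.00 | -2994063.46 | -2050479.83
Σ | 46654.16 |  |  | 5753936.54 | 5725520.17
X̄ = 5753936.54 / 46654.16 = 123.33 in
Ȳ = 5725520.17 / 46654.16 = 122.72 in

X̄ = 123.33 in, Ȳ = 122.72 in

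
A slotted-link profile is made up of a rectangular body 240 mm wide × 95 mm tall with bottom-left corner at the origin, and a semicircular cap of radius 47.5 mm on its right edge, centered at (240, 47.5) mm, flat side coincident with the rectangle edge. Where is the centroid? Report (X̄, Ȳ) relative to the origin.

X̄ = 138.86 mm, Ȳ = 47.50 mm

Part | A | x̄ᵢ | ȳᵢ | A·x̄ᵢ | A·ȳᵢ
rectangular body | 22800.00 | 120.00 | 47.50 | 2736000.00 | 1083000.00
semicircular end | 3544.11 | 260.16 | 47.50 | 922034.13 | 168345.19
Σ | 26344.11 |  |  | 3658034.13 | 1251345.19
X̄ = 3658034.13 / 26344.11 = 138.86 mm
Ȳ = 1251345.19 / 26344.11 = 47.50 mm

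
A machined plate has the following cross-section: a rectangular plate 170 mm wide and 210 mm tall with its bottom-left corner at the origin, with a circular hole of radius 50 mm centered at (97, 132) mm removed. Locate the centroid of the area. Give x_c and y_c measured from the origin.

plate: A = 170 × 210 = 35700.00, centroid at (85.00, 105.00).
hole: A = −π·50² = -7853.98, centroid at (97.00, 132.00).
ΣA = 27846.02 mm²
ΣAx_c = (35700.00)(85.00) + (-7853.98)(97.00) = 2272663.78 mm³
ΣAy_c = (35700.00)(105.00) + (-7853.98)(132.00) = 2711774.42 mm³
x_c = 2272663.78 / 27846.02 = 81.62 mm
y_c = 2711774.42 / 27846.02 = 97.38 mm

x_c = 81.62 mm, y_c = 97.38 mm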